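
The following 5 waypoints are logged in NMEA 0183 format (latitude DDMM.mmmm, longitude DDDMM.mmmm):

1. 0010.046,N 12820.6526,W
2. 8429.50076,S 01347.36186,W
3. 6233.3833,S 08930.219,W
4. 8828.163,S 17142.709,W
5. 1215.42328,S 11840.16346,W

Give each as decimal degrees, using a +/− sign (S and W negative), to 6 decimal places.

1. 0.167433, -128.344210
2. -84.491679, -13.789364
3. -62.556388, -89.503650
4. -88.469383, -171.711817
5. -12.257055, -118.669391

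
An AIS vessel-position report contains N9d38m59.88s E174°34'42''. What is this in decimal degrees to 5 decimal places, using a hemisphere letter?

Lat: 9° + 38/60 + 59.88/3600 = 9 + 0.633333 + 0.016633 = 9.649967
Lon: 174° + 34/60 + 42/3600 = 174 + 0.566667 + 0.011667 = 174.578333

9.64997° N, 174.57833° E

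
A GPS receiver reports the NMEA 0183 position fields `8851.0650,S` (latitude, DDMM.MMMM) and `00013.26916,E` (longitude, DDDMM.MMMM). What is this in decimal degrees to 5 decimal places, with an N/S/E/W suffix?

Lat: split at 2 digits → 88° and 51.065′; 88 + 51.065/60 = 88.851083
λ: split at 3 digits → 000° and 13.26916′; 0 + 13.26916/60 = 0.221153

88.85108° S, 0.22115° E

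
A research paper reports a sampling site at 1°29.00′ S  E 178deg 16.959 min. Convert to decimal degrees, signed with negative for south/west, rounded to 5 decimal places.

-1.48333, 178.28265

φ: 29′ = 0.483333°; total 1.483333
hemisphere S, so the sign is −
λ: 178 + 16.959/60 = 178.282650
E → positive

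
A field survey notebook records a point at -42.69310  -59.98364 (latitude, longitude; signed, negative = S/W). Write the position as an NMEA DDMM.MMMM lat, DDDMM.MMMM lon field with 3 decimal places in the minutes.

Latitude is negative → S; |value| = 42.693100
Latitude: minutes = (42.693100 − 42) × 60 = 41.58600
Longitude is negative → W; |value| = 59.983640
Lon: minutes = (59.983640 − 59) × 60 = 59.01840

4241.586,S / 05959.018,W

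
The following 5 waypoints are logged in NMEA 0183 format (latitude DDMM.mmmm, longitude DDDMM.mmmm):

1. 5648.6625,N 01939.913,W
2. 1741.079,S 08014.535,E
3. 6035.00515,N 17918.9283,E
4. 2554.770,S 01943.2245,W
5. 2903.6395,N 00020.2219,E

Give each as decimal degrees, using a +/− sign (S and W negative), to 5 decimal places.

1. 56.81104, -19.66522
2. -17.68465, 80.24225
3. 60.58342, 179.31547
4. -25.91283, -19.72041
5. 29.06066, 0.33703

Point 1:
  Latitude: split at 2 digits → 56° and 48.6625′; 56 + 48.6625/60 = 56.811042
  N ⇒ keep positive
  Longitude: degrees = first 3 digits = 19, minutes = 39.913; 19 + 39.913/60 = 19.665217
  hemisphere W, so the sign is −
Point 2:
  φ: split at 2 digits → 17° and 41.079′; 17 + 41.079/60 = 17.684650
  S → negative
  Lon: split at 3 digits → 080° and 14.535′; 80 + 14.535/60 = 80.242250
  E ⇒ keep positive
Point 3:
  Lat: split at 2 digits → 60° and 35.00515′; 60 + 35.00515/60 = 60.583419
  N → positive
  λ: degrees = first 3 digits = 179, minutes = 18.9283; 179 + 18.9283/60 = 179.315472
  E → positive
Point 4:
  Latitude: degrees = first 2 digits = 25, minutes = 54.77; 25 + 54.77/60 = 25.912833
  S ⇒ negate
  Longitude: split at 3 digits → 019° and 43.2245′; 19 + 43.2245/60 = 19.720408
  hemisphere W, so the sign is −
Point 5:
  Lat: degrees = first 2 digits = 29, minutes = 3.6395; 29 + 3.6395/60 = 29.060658
  N ⇒ keep positive
  Longitude: degrees = first 3 digits = 0, minutes = 20.2219; 0 + 20.2219/60 = 0.337032
  E → positive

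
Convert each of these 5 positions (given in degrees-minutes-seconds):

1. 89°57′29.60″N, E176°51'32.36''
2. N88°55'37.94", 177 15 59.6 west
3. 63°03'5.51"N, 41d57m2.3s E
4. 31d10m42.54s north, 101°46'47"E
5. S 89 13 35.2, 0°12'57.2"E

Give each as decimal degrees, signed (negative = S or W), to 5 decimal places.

Point 1:
  Lat: 57′ + 29.6″ = 57.49333′; 89 + 57.49333/60 = 89.958222
  N ⇒ keep positive
  λ: 51′ + 32.36″ = 51.53933′; 176 + 51.53933/60 = 176.858989
  E → positive
Point 2:
  φ: 88° + 55/60 + 37.94/3600 = 88 + 0.916667 + 0.010539 = 88.927206
  N → positive
  Longitude: 177° + 15/60 + 59.6/3600 = 177 + 0.250000 + 0.016556 = 177.266556
  W → negative
Point 3:
  φ: 63 + 3/60 + 5.51/3600 = 63.051531
  N → positive
  λ: 57′ + 2.3″ = 57.03833′; 41 + 57.03833/60 = 41.950639
  E ⇒ keep positive
Point 4:
  φ: 31 + 10/60 + 42.54/3600 = 31.178483
  N → positive
  Longitude: 101 + 46/60 + 47/3600 = 101.779722
  E → positive
Point 5:
  φ: 89 + 13/60 + 35.2/3600 = 89.226444
  hemisphere S, so the sign is −
  Lon: 0 + 12/60 + 57.2/3600 = 0.215889
  E → positive

1. 89.95822, 176.85899
2. 88.92721, -177.26656
3. 63.05153, 41.95064
4. 31.17848, 101.77972
5. -89.22644, 0.21589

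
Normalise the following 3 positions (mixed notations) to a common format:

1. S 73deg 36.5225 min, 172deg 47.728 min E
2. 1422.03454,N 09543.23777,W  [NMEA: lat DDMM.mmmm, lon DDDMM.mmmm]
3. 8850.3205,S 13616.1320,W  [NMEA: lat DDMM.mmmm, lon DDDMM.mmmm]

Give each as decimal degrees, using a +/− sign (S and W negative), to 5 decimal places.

1. -73.60871, 172.79547
2. 14.36724, -95.72063
3. -88.83868, -136.26887

Point 1:
  φ: 73 + 36.5225/60 = 73.608708
  S → negative
  Lon: 47.728′ = 0.795467°; total 172.795467
  E ⇒ keep positive
Point 2:
  φ: split at 2 digits → 14° and 22.03454′; 14 + 22.03454/60 = 14.367242
  N → positive
  λ: split at 3 digits → 095° and 43.23777′; 95 + 43.23777/60 = 95.720630
  hemisphere W, so the sign is −
Point 3:
  Latitude: split at 2 digits → 88° and 50.3205′; 88 + 50.3205/60 = 88.838675
  S ⇒ negate
  Longitude: split at 3 digits → 136° and 16.132′; 136 + 16.132/60 = 136.268867
  W ⇒ negate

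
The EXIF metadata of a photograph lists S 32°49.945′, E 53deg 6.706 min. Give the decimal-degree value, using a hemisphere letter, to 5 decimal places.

32.83242° S, 53.11177° E

φ: 32 + 49.945/60 = 32.832417
Longitude: 6.706′ = 0.111767°; total 53.111767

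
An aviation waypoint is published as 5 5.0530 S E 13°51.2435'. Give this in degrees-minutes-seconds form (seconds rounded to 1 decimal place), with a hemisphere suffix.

φ: fractional minutes 0.05300 × 60 = 3.180″
λ: fractional minutes 0.24350 × 60 = 14.610″

5°05′3.2″ S, 13°51′14.6″ E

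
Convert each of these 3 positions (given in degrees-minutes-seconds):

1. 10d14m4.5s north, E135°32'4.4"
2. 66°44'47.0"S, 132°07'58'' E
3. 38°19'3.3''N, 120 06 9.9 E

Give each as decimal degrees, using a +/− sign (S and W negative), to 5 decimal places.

1. 10.23458, 135.53456
2. -66.74639, 132.13278
3. 38.31758, 120.10275

Point 1:
  φ: 10° + 14/60 + 4.5/3600 = 10 + 0.233333 + 0.001250 = 10.234583
  N ⇒ keep positive
  Longitude: 32′ + 4.4″ = 32.07333′; 135 + 32.07333/60 = 135.534556
  E → positive
Point 2:
  Lat: 44′ + 47″ = 44.78333′; 66 + 44.78333/60 = 66.746389
  S ⇒ negate
  λ: 132° + 7/60 + 58/3600 = 132 + 0.116667 + 0.016111 = 132.132778
  E ⇒ keep positive
Point 3:
  φ: 19′ + 3.3″ = 19.05500′; 38 + 19.05500/60 = 38.317583
  N → positive
  λ: 6′ + 9.9″ = 6.16500′; 120 + 6.16500/60 = 120.102750
  E ⇒ keep positive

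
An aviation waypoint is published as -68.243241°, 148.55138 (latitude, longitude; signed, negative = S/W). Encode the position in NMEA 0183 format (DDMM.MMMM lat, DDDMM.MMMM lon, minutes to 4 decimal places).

Latitude is negative → S; |value| = 68.243241
φ: 68° + 0.243241 × 60 = 68° 14.594460′
Longitude: fractional part 0.551380 → 33.082800 minutes

6814.5945,S / 14833.0828,E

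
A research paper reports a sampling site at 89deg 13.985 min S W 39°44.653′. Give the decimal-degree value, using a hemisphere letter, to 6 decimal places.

Latitude: 13.985′ = 0.233083°; total 89.2330833
Longitude: 44.653′ = 0.744217°; total 39.7442167

89.233083° S, 39.744217° W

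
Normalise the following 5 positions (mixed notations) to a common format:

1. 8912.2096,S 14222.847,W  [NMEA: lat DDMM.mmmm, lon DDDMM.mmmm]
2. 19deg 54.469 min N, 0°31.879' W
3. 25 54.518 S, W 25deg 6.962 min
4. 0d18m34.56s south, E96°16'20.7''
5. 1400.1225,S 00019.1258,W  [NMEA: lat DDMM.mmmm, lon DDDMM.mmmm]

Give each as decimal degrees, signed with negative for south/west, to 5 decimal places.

1. -89.20349, -142.38078
2. 19.90782, -0.53132
3. -25.90863, -25.11603
4. -0.30960, 96.27242
5. -14.00204, -0.31876

Point 1:
  φ: split at 2 digits → 89° and 12.2096′; 89 + 12.2096/60 = 89.203493
  S → negative
  Longitude: degrees = first 3 digits = 142, minutes = 22.847; 142 + 22.847/60 = 142.380783
  W → negative
Point 2:
  φ: 54.469′ = 0.907817°; total 19.907817
  N ⇒ keep positive
  Lon: 0 + 31.879/60 = 0.531317
  W → negative
Point 3:
  Latitude: 54.518′ = 0.908633°; total 25.908633
  hemisphere S, so the sign is −
  Longitude: 6.962′ = 0.116033°; total 25.116033
  W → negative
Point 4:
  φ: 0° + 18/60 + 34.56/3600 = 0 + 0.300000 + 0.009600 = 0.309600
  S ⇒ negate
  Longitude: 16′ + 20.7″ = 16.34500′; 96 + 16.34500/60 = 96.272417
  E ⇒ keep positive
Point 5:
  Lat: split at 2 digits → 14° and 0.1225′; 14 + 0.1225/60 = 14.002042
  S ⇒ negate
  λ: split at 3 digits → 000° and 19.1258′; 0 + 19.1258/60 = 0.318763
  W → negative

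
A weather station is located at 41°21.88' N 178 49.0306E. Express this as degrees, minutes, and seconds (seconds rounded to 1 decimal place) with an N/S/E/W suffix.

φ: 21.88000′ → 21′ and 0.88000 × 60 = 52.800″
λ: fractional minutes 0.03060 × 60 = 1.836″

41°21′52.8″ N, 178°49′1.8″ E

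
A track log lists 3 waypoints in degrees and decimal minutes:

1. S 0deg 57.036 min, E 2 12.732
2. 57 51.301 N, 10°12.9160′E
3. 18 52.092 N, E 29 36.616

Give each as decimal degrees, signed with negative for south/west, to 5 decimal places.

1. -0.95060, 2.21220
2. 57.85502, 10.21527
3. 18.86820, 29.61027

Point 1:
  φ: 0 + 57.036/60 = 0.950600
  hemisphere S, so the sign is −
  Lon: 12.732′ = 0.212200°; total 2.212200
  E ⇒ keep positive
Point 2:
  φ: 57 + 51.301/60 = 57.855017
  N ⇒ keep positive
  Lon: 12.916′ = 0.215267°; total 10.215267
  E ⇒ keep positive
Point 3:
  φ: 52.092′ = 0.868200°; total 18.868200
  N → positive
  Lon: 29 + 36.616/60 = 29.610267
  E → positive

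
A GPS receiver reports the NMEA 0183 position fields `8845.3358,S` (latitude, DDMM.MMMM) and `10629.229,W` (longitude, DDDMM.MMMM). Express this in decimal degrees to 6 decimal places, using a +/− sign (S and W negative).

Latitude: split at 2 digits → 88° and 45.3358′; 88 + 45.3358/60 = 88.7555967
S → negative
λ: split at 3 digits → 106° and 29.229′; 106 + 29.229/60 = 106.4871500
hemisphere W, so the sign is −

-88.755597, -106.487150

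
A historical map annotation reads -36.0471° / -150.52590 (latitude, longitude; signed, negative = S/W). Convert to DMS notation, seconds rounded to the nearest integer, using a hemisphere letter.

Latitude is negative → S; |value| = 36.047100
Latitude: 0.047100° → 2.82600′; 0.82600 × 60 = 49.56″
Longitude is negative → W; |value| = 150.525900
λ: whole degrees 150; 31.55400′ → 31′ and 33.24″

36°02′50″ S, 150°31′33″ W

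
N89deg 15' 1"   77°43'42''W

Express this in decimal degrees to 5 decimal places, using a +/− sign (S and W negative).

89.25028, -77.72833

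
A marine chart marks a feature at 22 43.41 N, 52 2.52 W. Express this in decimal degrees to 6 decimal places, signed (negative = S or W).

22.723500, -52.042000

Lat: 43.41′ = 0.723500°; total 22.7235000
N → positive
Lon: 2.52′ = 0.042000°; total 52.0420000
W → negative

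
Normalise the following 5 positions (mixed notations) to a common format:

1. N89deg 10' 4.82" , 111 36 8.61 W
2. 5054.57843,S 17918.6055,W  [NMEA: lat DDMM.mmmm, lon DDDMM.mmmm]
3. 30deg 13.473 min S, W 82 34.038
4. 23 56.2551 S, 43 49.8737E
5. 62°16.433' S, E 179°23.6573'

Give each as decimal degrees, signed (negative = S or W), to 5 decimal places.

Point 1:
  φ: 10′ + 4.82″ = 10.08033′; 89 + 10.08033/60 = 89.168006
  N → positive
  Lon: 36′ + 8.61″ = 36.14350′; 111 + 36.14350/60 = 111.602392
  W → negative
Point 2:
  Lat: split at 2 digits → 50° and 54.57843′; 50 + 54.57843/60 = 50.909641
  S ⇒ negate
  Longitude: degrees = first 3 digits = 179, minutes = 18.6055; 179 + 18.6055/60 = 179.310092
  W → negative
Point 3:
  φ: 13.473′ = 0.224550°; total 30.224550
  S → negative
  λ: 34.038′ = 0.567300°; total 82.567300
  W → negative
Point 4:
  Lat: 56.2551′ = 0.937585°; total 23.937585
  S ⇒ negate
  λ: 49.8737′ = 0.831228°; total 43.831228
  E → positive
Point 5:
  Lat: 62 + 16.433/60 = 62.273883
  hemisphere S, so the sign is −
  Longitude: 23.6573′ = 0.394288°; total 179.394288
  E → positive

1. 89.16801, -111.60239
2. -50.90964, -179.31009
3. -30.22455, -82.56730
4. -23.93759, 43.83123
5. -62.27388, 179.39429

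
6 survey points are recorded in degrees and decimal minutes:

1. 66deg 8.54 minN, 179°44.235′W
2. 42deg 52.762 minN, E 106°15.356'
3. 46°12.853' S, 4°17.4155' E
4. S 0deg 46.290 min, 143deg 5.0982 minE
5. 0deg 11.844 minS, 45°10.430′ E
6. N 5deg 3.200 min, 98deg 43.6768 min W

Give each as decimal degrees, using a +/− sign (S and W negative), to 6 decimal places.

Point 1:
  φ: 66 + 8.54/60 = 66.1423333
  N → positive
  Longitude: 44.235′ = 0.737250°; total 179.7372500
  W ⇒ negate
Point 2:
  φ: 52.762′ = 0.879367°; total 42.8793667
  N → positive
  Lon: 15.356′ = 0.255933°; total 106.2559333
  E → positive
Point 3:
  Lat: 46 + 12.853/60 = 46.2142167
  hemisphere S, so the sign is −
  λ: 4 + 17.4155/60 = 4.2902583
  E ⇒ keep positive
Point 4:
  Lat: 0 + 46.29/60 = 0.7715000
  hemisphere S, so the sign is −
  λ: 5.0982′ = 0.084970°; total 143.0849700
  E → positive
Point 5:
  Latitude: 0 + 11.844/60 = 0.1974000
  hemisphere S, so the sign is −
  Longitude: 45 + 10.43/60 = 45.1738333
  E → positive
Point 6:
  Latitude: 3.2′ = 0.053333°; total 5.0533333
  N → positive
  Lon: 98 + 43.6768/60 = 98.7279467
  hemisphere W, so the sign is −

1. 66.142333, -179.737250
2. 42.879367, 106.255933
3. -46.214217, 4.290258
4. -0.771500, 143.084970
5. -0.197400, 45.173833
6. 5.053333, -98.727947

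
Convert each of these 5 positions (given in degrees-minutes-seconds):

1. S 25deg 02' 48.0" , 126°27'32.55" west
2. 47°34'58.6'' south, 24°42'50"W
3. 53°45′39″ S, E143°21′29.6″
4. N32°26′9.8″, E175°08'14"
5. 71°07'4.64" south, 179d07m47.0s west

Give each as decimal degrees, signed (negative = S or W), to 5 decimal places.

1. -25.04667, -126.45904
2. -47.58294, -24.71389
3. -53.76083, 143.35822
4. 32.43606, 175.13722
5. -71.11796, -179.12972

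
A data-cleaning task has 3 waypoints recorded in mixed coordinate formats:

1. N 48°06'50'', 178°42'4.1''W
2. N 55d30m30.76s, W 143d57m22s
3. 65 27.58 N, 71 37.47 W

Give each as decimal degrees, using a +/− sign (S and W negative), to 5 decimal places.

1. 48.11389, -178.70114
2. 55.50854, -143.95611
3. 65.45967, -71.62450

Point 1:
  φ: 6′ + 50″ = 6.83333′; 48 + 6.83333/60 = 48.113889
  N → positive
  λ: 178° + 42/60 + 4.1/3600 = 178 + 0.700000 + 0.001139 = 178.701139
  W → negative
Point 2:
  φ: 55° + 30/60 + 30.76/3600 = 55 + 0.500000 + 0.008544 = 55.508544
  N → positive
  λ: 57′ + 22″ = 57.36667′; 143 + 57.36667/60 = 143.956111
  W ⇒ negate
Point 3:
  Latitude: 65 + 27.58/60 = 65.459667
  N ⇒ keep positive
  Lon: 37.47′ = 0.624500°; total 71.624500
  hemisphere W, so the sign is −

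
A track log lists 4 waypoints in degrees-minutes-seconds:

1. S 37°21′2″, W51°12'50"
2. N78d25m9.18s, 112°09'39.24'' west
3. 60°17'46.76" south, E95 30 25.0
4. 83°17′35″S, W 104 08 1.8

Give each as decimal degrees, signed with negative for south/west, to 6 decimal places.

1. -37.350556, -51.213889
2. 78.419217, -112.160900
3. -60.296322, 95.506944
4. -83.293056, -104.133833

Point 1:
  Lat: 37 + 21/60 + 2/3600 = 37.3505556
  S → negative
  Lon: 51° + 12/60 + 50/3600 = 51 + 0.200000 + 0.013889 = 51.2138889
  W → negative
Point 2:
  Latitude: 25′ + 9.18″ = 25.15300′; 78 + 25.15300/60 = 78.4192167
  N ⇒ keep positive
  Longitude: 112 + 9/60 + 39.24/3600 = 112.1609000
  hemisphere W, so the sign is −
Point 3:
  Latitude: 60° + 17/60 + 46.76/3600 = 60 + 0.283333 + 0.012989 = 60.2963222
  hemisphere S, so the sign is −
  Lon: 95 + 30/60 + 25/3600 = 95.5069444
  E ⇒ keep positive
Point 4:
  φ: 83° + 17/60 + 35/3600 = 83 + 0.283333 + 0.009722 = 83.2930556
  S ⇒ negate
  λ: 104 + 8/60 + 1.8/3600 = 104.1338333
  W → negative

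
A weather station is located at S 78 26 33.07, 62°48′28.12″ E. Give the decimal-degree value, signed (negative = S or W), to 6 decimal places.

-78.442519, 62.807811

φ: 78° + 26/60 + 33.07/3600 = 78 + 0.433333 + 0.009186 = 78.4425194
S → negative
Longitude: 62° + 48/60 + 28.12/3600 = 62 + 0.800000 + 0.007811 = 62.8078111
E ⇒ keep positive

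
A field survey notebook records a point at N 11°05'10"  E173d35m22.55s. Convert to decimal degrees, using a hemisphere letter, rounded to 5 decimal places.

Lat: 11 + 5/60 + 10/3600 = 11.086111
λ: 173 + 35/60 + 22.55/3600 = 173.589597

11.08611° N, 173.58960° E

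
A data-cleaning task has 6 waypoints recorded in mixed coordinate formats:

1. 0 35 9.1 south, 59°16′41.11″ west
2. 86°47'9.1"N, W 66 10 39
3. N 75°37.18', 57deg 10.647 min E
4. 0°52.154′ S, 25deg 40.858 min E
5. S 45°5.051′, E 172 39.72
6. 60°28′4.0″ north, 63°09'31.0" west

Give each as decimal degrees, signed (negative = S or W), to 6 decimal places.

1. -0.585861, -59.278086
2. 86.785861, -66.177500
3. 75.619667, 57.177450
4. -0.869233, 25.680967
5. -45.084183, 172.662000
6. 60.467778, -63.158611

Point 1:
  Latitude: 35′ + 9.1″ = 35.15167′; 0 + 35.15167/60 = 0.5858611
  hemisphere S, so the sign is −
  λ: 59 + 16/60 + 41.11/3600 = 59.2780861
  W → negative
Point 2:
  φ: 47′ + 9.1″ = 47.15167′; 86 + 47.15167/60 = 86.7858611
  N → positive
  Longitude: 66° + 10/60 + 39/3600 = 66 + 0.166667 + 0.010833 = 66.1775000
  W ⇒ negate
Point 3:
  φ: 75 + 37.18/60 = 75.6196667
  N → positive
  Longitude: 57 + 10.647/60 = 57.1774500
  E → positive
Point 4:
  φ: 52.154′ = 0.869233°; total 0.8692333
  S ⇒ negate
  Longitude: 25 + 40.858/60 = 25.6809667
  E → positive
Point 5:
  φ: 5.051′ = 0.084183°; total 45.0841833
  S → negative
  Lon: 172 + 39.72/60 = 172.6620000
  E ⇒ keep positive
Point 6:
  Lat: 60° + 28/60 + 4/3600 = 60 + 0.466667 + 0.001111 = 60.4677778
  N → positive
  λ: 63 + 9/60 + 31/3600 = 63.1586111
  W → negative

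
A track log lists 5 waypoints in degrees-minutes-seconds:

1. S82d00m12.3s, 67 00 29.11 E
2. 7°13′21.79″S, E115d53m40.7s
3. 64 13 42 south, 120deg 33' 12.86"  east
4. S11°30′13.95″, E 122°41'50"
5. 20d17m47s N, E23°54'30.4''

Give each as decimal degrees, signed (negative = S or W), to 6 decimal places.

1. -82.003417, 67.008086
2. -7.222719, 115.894639
3. -64.228333, 120.553572
4. -11.503875, 122.697222
5. 20.296389, 23.908444

Point 1:
  φ: 0′ + 12.3″ = 0.20500′; 82 + 0.20500/60 = 82.0034167
  S → negative
  Lon: 0′ + 29.11″ = 0.48517′; 67 + 0.48517/60 = 67.0080861
  E ⇒ keep positive
Point 2:
  Latitude: 7° + 13/60 + 21.79/3600 = 7 + 0.216667 + 0.006053 = 7.2227194
  hemisphere S, so the sign is −
  Longitude: 53′ + 40.7″ = 53.67833′; 115 + 53.67833/60 = 115.8946389
  E → positive
Point 3:
  Latitude: 64° + 13/60 + 42/3600 = 64 + 0.216667 + 0.011667 = 64.2283333
  S → negative
  λ: 120° + 33/60 + 12.86/3600 = 120 + 0.550000 + 0.003572 = 120.5535722
  E ⇒ keep positive
Point 4:
  Lat: 11° + 30/60 + 13.95/3600 = 11 + 0.500000 + 0.003875 = 11.5038750
  hemisphere S, so the sign is −
  λ: 122 + 41/60 + 50/3600 = 122.6972222
  E ⇒ keep positive
Point 5:
  φ: 20 + 17/60 + 47/3600 = 20.2963889
  N ⇒ keep positive
  Lon: 23° + 54/60 + 30.4/3600 = 23 + 0.900000 + 0.008444 = 23.9084444
  E → positive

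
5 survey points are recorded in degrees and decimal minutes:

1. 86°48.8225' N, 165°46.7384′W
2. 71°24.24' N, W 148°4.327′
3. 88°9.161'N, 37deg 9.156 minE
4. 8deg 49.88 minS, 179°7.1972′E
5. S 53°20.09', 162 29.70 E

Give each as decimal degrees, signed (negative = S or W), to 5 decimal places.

1. 86.81371, -165.77897
2. 71.40400, -148.07212
3. 88.15268, 37.15260
4. -8.83133, 179.11995
5. -53.33483, 162.49500

Point 1:
  Latitude: 86 + 48.8225/60 = 86.813708
  N ⇒ keep positive
  Lon: 46.7384′ = 0.778973°; total 165.778973
  hemisphere W, so the sign is −
Point 2:
  φ: 24.24′ = 0.404000°; total 71.404000
  N → positive
  λ: 4.327′ = 0.072117°; total 148.072117
  W ⇒ negate
Point 3:
  φ: 9.161′ = 0.152683°; total 88.152683
  N → positive
  λ: 37 + 9.156/60 = 37.152600
  E ⇒ keep positive
Point 4:
  Latitude: 8 + 49.88/60 = 8.831333
  S ⇒ negate
  Longitude: 7.1972′ = 0.119953°; total 179.119953
  E → positive
Point 5:
  φ: 53 + 20.09/60 = 53.334833
  S → negative
  λ: 162 + 29.7/60 = 162.495000
  E → positive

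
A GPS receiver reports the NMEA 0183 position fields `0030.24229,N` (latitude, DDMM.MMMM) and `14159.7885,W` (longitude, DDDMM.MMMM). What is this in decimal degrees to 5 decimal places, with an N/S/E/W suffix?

Latitude: degrees = first 2 digits = 0, minutes = 30.24229; 0 + 30.24229/60 = 0.504038
λ: split at 3 digits → 141° and 59.7885′; 141 + 59.7885/60 = 141.996475

0.50404° N, 141.99648° W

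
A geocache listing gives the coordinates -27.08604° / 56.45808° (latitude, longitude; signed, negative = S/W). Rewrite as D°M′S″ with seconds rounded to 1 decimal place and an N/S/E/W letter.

Latitude is negative → S; |value| = 27.086040
Lat: 0.086040° → 5.16240′; 0.16240 × 60 = 9.744″
Longitude: 0.458080° → 27.48480′; 0.48480 × 60 = 29.088″

27°05′9.7″ S, 56°27′29.1″ E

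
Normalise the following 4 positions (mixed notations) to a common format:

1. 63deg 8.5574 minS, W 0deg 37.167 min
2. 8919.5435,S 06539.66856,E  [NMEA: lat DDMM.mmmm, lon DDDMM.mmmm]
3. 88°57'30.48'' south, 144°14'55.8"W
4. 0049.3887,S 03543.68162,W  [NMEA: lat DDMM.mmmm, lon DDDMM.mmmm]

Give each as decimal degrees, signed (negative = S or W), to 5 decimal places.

1. -63.14262, -0.61945
2. -89.32573, 65.66114
3. -88.95847, -144.24883
4. -0.82315, -35.72803

Point 1:
  Lat: 8.5574′ = 0.142623°; total 63.142623
  hemisphere S, so the sign is −
  Lon: 37.167′ = 0.619450°; total 0.619450
  hemisphere W, so the sign is −
Point 2:
  φ: split at 2 digits → 89° and 19.5435′; 89 + 19.5435/60 = 89.325725
  S ⇒ negate
  λ: split at 3 digits → 065° and 39.66856′; 65 + 39.66856/60 = 65.661143
  E → positive
Point 3:
  Lat: 88° + 57/60 + 30.48/3600 = 88 + 0.950000 + 0.008467 = 88.958467
  hemisphere S, so the sign is −
  Longitude: 14′ + 55.8″ = 14.93000′; 144 + 14.93000/60 = 144.248833
  W ⇒ negate
Point 4:
  φ: split at 2 digits → 00° and 49.3887′; 0 + 49.3887/60 = 0.823145
  S ⇒ negate
  λ: degrees = first 3 digits = 35, minutes = 43.68162; 35 + 43.68162/60 = 35.728027
  hemisphere W, so the sign is −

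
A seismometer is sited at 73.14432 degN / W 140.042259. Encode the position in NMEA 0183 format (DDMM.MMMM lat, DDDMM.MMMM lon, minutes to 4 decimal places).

Latitude: 73° + 0.144320 × 60 = 73° 8.659200′
Lon: minutes = (140.042259 − 140) × 60 = 2.535540

7308.6592,N / 14002.5355,W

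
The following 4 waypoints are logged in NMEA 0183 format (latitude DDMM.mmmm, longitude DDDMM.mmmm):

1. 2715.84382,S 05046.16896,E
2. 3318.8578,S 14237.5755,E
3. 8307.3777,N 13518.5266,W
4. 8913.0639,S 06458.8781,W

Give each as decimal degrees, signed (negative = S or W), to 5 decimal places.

Point 1:
  Latitude: split at 2 digits → 27° and 15.84382′; 27 + 15.84382/60 = 27.264064
  S ⇒ negate
  Lon: split at 3 digits → 050° and 46.16896′; 50 + 46.16896/60 = 50.769483
  E ⇒ keep positive
Point 2:
  Lat: split at 2 digits → 33° and 18.8578′; 33 + 18.8578/60 = 33.314297
  S ⇒ negate
  λ: split at 3 digits → 142° and 37.5755′; 142 + 37.5755/60 = 142.626258
  E → positive
Point 3:
  Lat: degrees = first 2 digits = 83, minutes = 7.3777; 83 + 7.3777/60 = 83.122962
  N → positive
  Longitude: split at 3 digits → 135° and 18.5266′; 135 + 18.5266/60 = 135.308777
  W → negative
Point 4:
  Lat: degrees = first 2 digits = 89, minutes = 13.0639; 89 + 13.0639/60 = 89.217732
  S → negative
  λ: degrees = first 3 digits = 64, minutes = 58.8781; 64 + 58.8781/60 = 64.981302
  hemisphere W, so the sign is −

1. -27.26406, 50.76948
2. -33.31430, 142.62626
3. 83.12296, -135.30878
4. -89.21773, -64.98130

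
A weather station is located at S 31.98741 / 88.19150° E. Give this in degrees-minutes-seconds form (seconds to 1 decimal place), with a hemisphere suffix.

31°59′14.7″ S, 88°11′29.4″ E

Lat: 0.987410° → 59.24460′; 0.24460 × 60 = 14.676″
Longitude: 0.191500° → 11.49000′; 0.49000 × 60 = 29.400″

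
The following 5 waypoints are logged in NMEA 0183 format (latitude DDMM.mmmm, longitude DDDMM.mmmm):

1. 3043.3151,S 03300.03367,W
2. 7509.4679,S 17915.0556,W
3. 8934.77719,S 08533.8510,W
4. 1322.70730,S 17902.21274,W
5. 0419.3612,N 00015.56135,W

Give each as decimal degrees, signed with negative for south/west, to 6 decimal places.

Point 1:
  φ: split at 2 digits → 30° and 43.3151′; 30 + 43.3151/60 = 30.7219183
  hemisphere S, so the sign is −
  Lon: split at 3 digits → 033° and 0.03367′; 33 + 0.03367/60 = 33.0005612
  W → negative
Point 2:
  Lat: degrees = first 2 digits = 75, minutes = 9.4679; 75 + 9.4679/60 = 75.1577983
  S → negative
  λ: degrees = first 3 digits = 179, minutes = 15.0556; 179 + 15.0556/60 = 179.2509267
  W → negative
Point 3:
  φ: split at 2 digits → 89° and 34.77719′; 89 + 34.77719/60 = 89.5796198
  hemisphere S, so the sign is −
  λ: degrees = first 3 digits = 85, minutes = 33.851; 85 + 33.851/60 = 85.5641833
  W ⇒ negate
Point 4:
  Latitude: degrees = first 2 digits = 13, minutes = 22.7073; 13 + 22.7073/60 = 13.3784550
  hemisphere S, so the sign is −
  λ: split at 3 digits → 179° and 2.21274′; 179 + 2.21274/60 = 179.0368790
  W ⇒ negate
Point 5:
  Latitude: degrees = first 2 digits = 4, minutes = 19.3612; 4 + 19.3612/60 = 4.3226867
  N ⇒ keep positive
  λ: split at 3 digits → 000° and 15.56135′; 0 + 15.56135/60 = 0.2593558
  W → negative

1. -30.721918, -33.000561
2. -75.157798, -179.250927
3. -89.579620, -85.564183
4. -13.378455, -179.036879
5. 4.322687, -0.259356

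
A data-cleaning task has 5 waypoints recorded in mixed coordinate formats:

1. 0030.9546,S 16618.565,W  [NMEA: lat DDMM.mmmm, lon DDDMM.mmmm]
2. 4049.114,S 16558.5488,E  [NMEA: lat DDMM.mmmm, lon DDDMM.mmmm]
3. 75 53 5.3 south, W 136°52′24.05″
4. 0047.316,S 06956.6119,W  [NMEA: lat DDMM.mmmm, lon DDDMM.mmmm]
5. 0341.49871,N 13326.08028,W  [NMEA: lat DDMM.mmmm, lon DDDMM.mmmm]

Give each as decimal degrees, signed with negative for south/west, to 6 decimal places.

1. -0.515910, -166.309417
2. -40.818567, 165.975813
3. -75.884806, -136.873347
4. -0.788600, -69.943532
5. 3.691645, -133.434671

Point 1:
  φ: split at 2 digits → 00° and 30.9546′; 0 + 30.9546/60 = 0.5159100
  hemisphere S, so the sign is −
  λ: degrees = first 3 digits = 166, minutes = 18.565; 166 + 18.565/60 = 166.3094167
  hemisphere W, so the sign is −
Point 2:
  φ: degrees = first 2 digits = 40, minutes = 49.114; 40 + 49.114/60 = 40.8185667
  S ⇒ negate
  λ: degrees = first 3 digits = 165, minutes = 58.5488; 165 + 58.5488/60 = 165.9758133
  E → positive
Point 3:
  φ: 53′ + 5.3″ = 53.08833′; 75 + 53.08833/60 = 75.8848056
  hemisphere S, so the sign is −
  λ: 52′ + 24.05″ = 52.40083′; 136 + 52.40083/60 = 136.8733472
  W ⇒ negate
Point 4:
  Latitude: degrees = first 2 digits = 0, minutes = 47.316; 0 + 47.316/60 = 0.7886000
  hemisphere S, so the sign is −
  Lon: degrees = first 3 digits = 69, minutes = 56.6119; 69 + 56.6119/60 = 69.9435317
  W ⇒ negate
Point 5:
  Lat: split at 2 digits → 03° and 41.49871′; 3 + 41.49871/60 = 3.6916452
  N → positive
  Longitude: degrees = first 3 digits = 133, minutes = 26.08028; 133 + 26.08028/60 = 133.4346713
  W ⇒ negate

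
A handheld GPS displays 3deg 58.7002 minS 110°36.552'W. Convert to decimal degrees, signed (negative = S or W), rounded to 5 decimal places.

Lat: 3 + 58.7002/60 = 3.978337
S ⇒ negate
λ: 110 + 36.552/60 = 110.609200
W → negative

-3.97834, -110.60920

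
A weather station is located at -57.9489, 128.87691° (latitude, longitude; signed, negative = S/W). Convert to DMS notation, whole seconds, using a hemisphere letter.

57°56′56″ S, 128°52′37″ E

Latitude is negative → S; |value| = 57.948900
Latitude: whole degrees 57; 56.93400′ → 56′ and 56.04″
Longitude: 0.876910° → 52.61460′; 0.61460 × 60 = 36.88″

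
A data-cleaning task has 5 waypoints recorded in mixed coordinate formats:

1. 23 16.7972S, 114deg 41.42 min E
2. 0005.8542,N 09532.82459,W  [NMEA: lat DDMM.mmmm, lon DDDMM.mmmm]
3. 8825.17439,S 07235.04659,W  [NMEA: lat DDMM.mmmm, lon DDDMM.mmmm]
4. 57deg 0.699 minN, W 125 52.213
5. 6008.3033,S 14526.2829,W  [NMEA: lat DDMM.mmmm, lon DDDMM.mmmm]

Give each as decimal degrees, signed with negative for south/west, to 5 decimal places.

Point 1:
  φ: 23 + 16.7972/60 = 23.279953
  S ⇒ negate
  λ: 41.42′ = 0.690333°; total 114.690333
  E ⇒ keep positive
Point 2:
  Latitude: split at 2 digits → 00° and 5.8542′; 0 + 5.8542/60 = 0.097570
  N ⇒ keep positive
  λ: degrees = first 3 digits = 95, minutes = 32.82459; 95 + 32.82459/60 = 95.547077
  W ⇒ negate
Point 3:
  Lat: split at 2 digits → 88° and 25.17439′; 88 + 25.17439/60 = 88.419573
  S ⇒ negate
  Lon: degrees = first 3 digits = 72, minutes = 35.04659; 72 + 35.04659/60 = 72.584110
  hemisphere W, so the sign is −
Point 4:
  Lat: 57 + 0.699/60 = 57.011650
  N → positive
  Lon: 52.213′ = 0.870217°; total 125.870217
  W ⇒ negate
Point 5:
  Latitude: split at 2 digits → 60° and 8.3033′; 60 + 8.3033/60 = 60.138388
  hemisphere S, so the sign is −
  Lon: degrees = first 3 digits = 145, minutes = 26.2829; 145 + 26.2829/60 = 145.438048
  hemisphere W, so the sign is −

1. -23.27995, 114.69033
2. 0.09757, -95.54708
3. -88.41957, -72.58411
4. 57.01165, -125.87022
5. -60.13839, -145.43805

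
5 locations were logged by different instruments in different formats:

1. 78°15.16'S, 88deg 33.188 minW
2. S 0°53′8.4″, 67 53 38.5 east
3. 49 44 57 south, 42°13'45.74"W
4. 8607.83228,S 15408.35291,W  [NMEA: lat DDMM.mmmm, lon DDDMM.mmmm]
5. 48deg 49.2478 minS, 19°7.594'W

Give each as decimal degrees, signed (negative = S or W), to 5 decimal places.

1. -78.25267, -88.55313
2. -0.88567, 67.89403
3. -49.74917, -42.22937
4. -86.13054, -154.13922
5. -48.82080, -19.12657

Point 1:
  Lat: 15.16′ = 0.252667°; total 78.252667
  S → negative
  λ: 33.188′ = 0.553133°; total 88.553133
  hemisphere W, so the sign is −
Point 2:
  Latitude: 53′ + 8.4″ = 53.14000′; 0 + 53.14000/60 = 0.885667
  hemisphere S, so the sign is −
  Lon: 67 + 53/60 + 38.5/3600 = 67.894028
  E ⇒ keep positive
Point 3:
  φ: 49° + 44/60 + 57/3600 = 49 + 0.733333 + 0.015833 = 49.749167
  S ⇒ negate
  Lon: 13′ + 45.74″ = 13.76233′; 42 + 13.76233/60 = 42.229372
  W → negative
Point 4:
  Lat: degrees = first 2 digits = 86, minutes = 7.83228; 86 + 7.83228/60 = 86.130538
  S → negative
  Lon: split at 3 digits → 154° and 8.35291′; 154 + 8.35291/60 = 154.139215
  W → negative
Point 5:
  Lat: 48 + 49.2478/60 = 48.820797
  S ⇒ negate
  Longitude: 7.594′ = 0.126567°; total 19.126567
  W → negative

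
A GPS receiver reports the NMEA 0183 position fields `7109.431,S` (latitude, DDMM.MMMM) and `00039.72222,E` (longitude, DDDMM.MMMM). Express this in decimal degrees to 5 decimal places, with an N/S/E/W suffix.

71.15718° S, 0.66204° E

φ: degrees = first 2 digits = 71, minutes = 9.431; 71 + 9.431/60 = 71.157183
Lon: split at 3 digits → 000° and 39.72222′; 0 + 39.72222/60 = 0.662037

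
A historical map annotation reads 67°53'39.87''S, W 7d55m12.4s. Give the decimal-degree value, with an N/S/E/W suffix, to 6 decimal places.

67.894408° S, 7.920111° W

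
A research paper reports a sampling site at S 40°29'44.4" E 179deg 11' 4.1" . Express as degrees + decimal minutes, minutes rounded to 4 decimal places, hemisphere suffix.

40° 29.7400′ S, 179° 11.0683′ E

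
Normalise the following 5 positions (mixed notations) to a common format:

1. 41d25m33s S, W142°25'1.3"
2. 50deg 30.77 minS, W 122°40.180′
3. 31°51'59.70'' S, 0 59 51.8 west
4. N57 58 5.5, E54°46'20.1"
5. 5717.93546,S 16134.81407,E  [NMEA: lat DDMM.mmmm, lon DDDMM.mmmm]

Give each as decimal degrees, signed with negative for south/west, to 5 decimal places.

1. -41.42583, -142.41703
2. -50.51283, -122.66967
3. -31.86658, -0.99772
4. 57.96819, 54.77225
5. -57.29892, 161.58023

Point 1:
  φ: 25′ + 33″ = 25.55000′; 41 + 25.55000/60 = 41.425833
  S → negative
  Longitude: 25′ + 1.3″ = 25.02167′; 142 + 25.02167/60 = 142.417028
  W ⇒ negate
Point 2:
  Latitude: 50 + 30.77/60 = 50.512833
  S ⇒ negate
  Lon: 40.18′ = 0.669667°; total 122.669667
  hemisphere W, so the sign is −
Point 3:
  Latitude: 51′ + 59.7″ = 51.99500′; 31 + 51.99500/60 = 31.866583
  S → negative
  λ: 0 + 59/60 + 51.8/3600 = 0.997722
  W → negative
Point 4:
  Latitude: 58′ + 5.5″ = 58.09167′; 57 + 58.09167/60 = 57.968194
  N → positive
  Lon: 46′ + 20.1″ = 46.33500′; 54 + 46.33500/60 = 54.772250
  E → positive
Point 5:
  φ: degrees = first 2 digits = 57, minutes = 17.93546; 57 + 17.93546/60 = 57.298924
  S → negative
  Longitude: split at 3 digits → 161° and 34.81407′; 161 + 34.81407/60 = 161.580235
  E ⇒ keep positive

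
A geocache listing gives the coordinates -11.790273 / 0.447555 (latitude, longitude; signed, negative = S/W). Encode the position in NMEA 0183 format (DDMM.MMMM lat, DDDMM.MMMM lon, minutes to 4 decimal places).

1147.4164,S / 00026.8533,E

Latitude is negative → S; |value| = 11.790273
Lat: fractional part 0.790273 → 47.416380 minutes
Longitude: minutes = (0.447555 − 0) × 60 = 26.853300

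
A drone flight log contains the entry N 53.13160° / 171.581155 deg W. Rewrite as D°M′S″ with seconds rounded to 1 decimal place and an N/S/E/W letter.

53°07′53.8″ N, 171°34′52.2″ W

φ: whole degrees 53; 7.89600′ → 7′ and 53.760″
Lon: 0.581155° → 34.86930′; 0.86930 × 60 = 52.158″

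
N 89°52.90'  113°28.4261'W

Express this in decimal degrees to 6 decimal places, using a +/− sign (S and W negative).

89.881667, -113.473768

Lat: 89 + 52.9/60 = 89.8816667
N → positive
λ: 28.4261′ = 0.473768°; total 113.4737683
W → negative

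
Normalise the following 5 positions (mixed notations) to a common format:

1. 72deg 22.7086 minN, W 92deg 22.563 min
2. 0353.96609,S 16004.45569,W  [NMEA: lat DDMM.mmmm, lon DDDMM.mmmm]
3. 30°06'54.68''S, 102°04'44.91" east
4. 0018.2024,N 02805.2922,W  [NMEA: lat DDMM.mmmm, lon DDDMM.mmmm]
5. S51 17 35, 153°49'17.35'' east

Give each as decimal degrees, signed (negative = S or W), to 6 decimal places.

Point 1:
  φ: 22.7086′ = 0.378477°; total 72.3784767
  N ⇒ keep positive
  Longitude: 92 + 22.563/60 = 92.3760500
  W → negative
Point 2:
  Lat: split at 2 digits → 03° and 53.96609′; 3 + 53.96609/60 = 3.8994348
  S ⇒ negate
  Lon: split at 3 digits → 160° and 4.45569′; 160 + 4.45569/60 = 160.0742615
  hemisphere W, so the sign is −
Point 3:
  Latitude: 30° + 6/60 + 54.68/3600 = 30 + 0.100000 + 0.015189 = 30.1151889
  S → negative
  Lon: 102 + 4/60 + 44.91/3600 = 102.0791417
  E ⇒ keep positive
Point 4:
  Lat: split at 2 digits → 00° and 18.2024′; 0 + 18.2024/60 = 0.3033733
  N → positive
  λ: degrees = first 3 digits = 28, minutes = 5.2922; 28 + 5.2922/60 = 28.0882033
  W ⇒ negate
Point 5:
  Lat: 51° + 17/60 + 35/3600 = 51 + 0.283333 + 0.009722 = 51.2930556
  S → negative
  Lon: 49′ + 17.35″ = 49.28917′; 153 + 49.28917/60 = 153.8214861
  E → positive

1. 72.378477, -92.376050
2. -3.899435, -160.074262
3. -30.115189, 102.079142
4. 0.303373, -28.088203
5. -51.293056, 153.821486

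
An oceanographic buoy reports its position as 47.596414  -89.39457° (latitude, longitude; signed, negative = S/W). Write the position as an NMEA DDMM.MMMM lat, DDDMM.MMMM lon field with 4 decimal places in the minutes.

4735.7848,N / 08923.6742,W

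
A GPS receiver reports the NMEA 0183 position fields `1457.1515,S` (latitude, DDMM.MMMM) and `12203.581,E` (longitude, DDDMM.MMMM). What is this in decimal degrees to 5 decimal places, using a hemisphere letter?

φ: degrees = first 2 digits = 14, minutes = 57.1515; 14 + 57.1515/60 = 14.952525
Longitude: degrees = first 3 digits = 122, minutes = 3.581; 122 + 3.581/60 = 122.059683

14.95253° S, 122.05968° E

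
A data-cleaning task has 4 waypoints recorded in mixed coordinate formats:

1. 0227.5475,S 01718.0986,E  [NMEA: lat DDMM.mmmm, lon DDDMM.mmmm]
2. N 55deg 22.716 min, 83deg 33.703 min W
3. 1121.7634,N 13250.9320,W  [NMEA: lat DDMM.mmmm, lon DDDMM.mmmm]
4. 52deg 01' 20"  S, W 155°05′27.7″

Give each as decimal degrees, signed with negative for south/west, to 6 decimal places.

1. -2.459125, 17.301643
2. 55.378600, -83.561717
3. 11.362723, -132.848867
4. -52.022222, -155.091028

Point 1:
  Lat: degrees = first 2 digits = 2, minutes = 27.5475; 2 + 27.5475/60 = 2.4591250
  S ⇒ negate
  Lon: degrees = first 3 digits = 17, minutes = 18.0986; 17 + 18.0986/60 = 17.3016433
  E ⇒ keep positive
Point 2:
  φ: 55 + 22.716/60 = 55.3786000
  N ⇒ keep positive
  λ: 33.703′ = 0.561717°; total 83.5617167
  W → negative
Point 3:
  Lat: split at 2 digits → 11° and 21.7634′; 11 + 21.7634/60 = 11.3627233
  N ⇒ keep positive
  λ: degrees = first 3 digits = 132, minutes = 50.932; 132 + 50.932/60 = 132.8488667
  W ⇒ negate
Point 4:
  φ: 52 + 1/60 + 20/3600 = 52.0222222
  S ⇒ negate
  λ: 155° + 5/60 + 27.7/3600 = 155 + 0.083333 + 0.007694 = 155.0910278
  hemisphere W, so the sign is −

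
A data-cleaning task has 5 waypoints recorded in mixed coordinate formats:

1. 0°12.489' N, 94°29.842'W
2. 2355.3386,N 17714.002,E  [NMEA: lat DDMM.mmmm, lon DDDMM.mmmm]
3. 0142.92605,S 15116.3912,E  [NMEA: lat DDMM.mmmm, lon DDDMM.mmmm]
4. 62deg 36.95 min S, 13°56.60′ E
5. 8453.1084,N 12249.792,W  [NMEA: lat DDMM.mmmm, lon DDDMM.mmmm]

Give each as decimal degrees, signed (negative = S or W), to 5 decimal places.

1. 0.20815, -94.49737
2. 23.92231, 177.23337
3. -1.71543, 151.27319
4. -62.61583, 13.94333
5. 84.88514, -122.82987

Point 1:
  Latitude: 0 + 12.489/60 = 0.208150
  N → positive
  λ: 29.842′ = 0.497367°; total 94.497367
  W ⇒ negate
Point 2:
  φ: degrees = first 2 digits = 23, minutes = 55.3386; 23 + 55.3386/60 = 23.922310
  N ⇒ keep positive
  λ: degrees = first 3 digits = 177, minutes = 14.002; 177 + 14.002/60 = 177.233367
  E ⇒ keep positive
Point 3:
  φ: split at 2 digits → 01° and 42.92605′; 1 + 42.92605/60 = 1.715434
  S → negative
  Lon: split at 3 digits → 151° and 16.3912′; 151 + 16.3912/60 = 151.273187
  E → positive
Point 4:
  Latitude: 36.95′ = 0.615833°; total 62.615833
  S ⇒ negate
  λ: 13 + 56.6/60 = 13.943333
  E ⇒ keep positive
Point 5:
  Latitude: degrees = first 2 digits = 84, minutes = 53.1084; 84 + 53.1084/60 = 84.885140
  N → positive
  λ: split at 3 digits → 122° and 49.792′; 122 + 49.792/60 = 122.829867
  W ⇒ negate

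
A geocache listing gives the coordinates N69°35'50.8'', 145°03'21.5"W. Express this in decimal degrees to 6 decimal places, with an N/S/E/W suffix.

φ: 69 + 35/60 + 50.8/3600 = 69.5974444
Lon: 145° + 3/60 + 21.5/3600 = 145 + 0.050000 + 0.005972 = 145.0559722

69.597444° N, 145.055972° W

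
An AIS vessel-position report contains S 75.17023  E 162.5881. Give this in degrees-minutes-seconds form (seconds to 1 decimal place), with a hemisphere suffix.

φ: whole degrees 75; 10.21380′ → 10′ and 12.828″
Longitude: 0.588100 × 60 = 35.28600′ → 35′, remainder × 60 = 17.160″

75°10′12.8″ S, 162°35′17.2″ E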